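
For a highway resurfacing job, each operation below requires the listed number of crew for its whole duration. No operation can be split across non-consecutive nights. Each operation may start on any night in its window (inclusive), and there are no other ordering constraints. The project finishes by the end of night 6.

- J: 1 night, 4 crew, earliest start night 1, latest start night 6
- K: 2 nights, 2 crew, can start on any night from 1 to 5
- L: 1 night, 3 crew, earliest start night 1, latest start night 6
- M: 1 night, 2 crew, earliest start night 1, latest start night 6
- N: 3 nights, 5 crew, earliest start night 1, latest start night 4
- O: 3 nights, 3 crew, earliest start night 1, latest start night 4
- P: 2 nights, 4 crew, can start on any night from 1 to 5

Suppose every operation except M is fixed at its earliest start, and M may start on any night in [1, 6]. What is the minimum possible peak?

21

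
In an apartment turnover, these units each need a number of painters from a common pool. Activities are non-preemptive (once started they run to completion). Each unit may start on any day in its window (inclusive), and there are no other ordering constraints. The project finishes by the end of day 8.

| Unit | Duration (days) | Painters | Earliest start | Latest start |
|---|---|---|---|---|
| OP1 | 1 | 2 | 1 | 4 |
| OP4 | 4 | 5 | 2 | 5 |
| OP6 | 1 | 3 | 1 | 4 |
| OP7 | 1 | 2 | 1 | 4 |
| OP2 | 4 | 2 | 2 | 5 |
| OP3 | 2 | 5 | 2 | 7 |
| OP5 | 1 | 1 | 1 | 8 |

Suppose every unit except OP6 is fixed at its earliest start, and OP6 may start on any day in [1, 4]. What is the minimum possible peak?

OP6@1: d1:8  d2:12  d3:12  d4:7  d5:7  d6:0  d7:0  d8:0 → peak 12
OP6@2: d1:5  d2:15  d3:12  d4:7  d5:7  d6:0  d7:0  d8:0 → peak 15
OP6@3: d1:5  d2:12  d3:15  d4:7  d5:7  d6:0  d7:0  d8:0 → peak 15
OP6@4: d1:5  d2:12  d3:12  d4:10  d5:7  d6:0  d7:0  d8:0 → peak 12
Best is OP6@1, peak 12.

12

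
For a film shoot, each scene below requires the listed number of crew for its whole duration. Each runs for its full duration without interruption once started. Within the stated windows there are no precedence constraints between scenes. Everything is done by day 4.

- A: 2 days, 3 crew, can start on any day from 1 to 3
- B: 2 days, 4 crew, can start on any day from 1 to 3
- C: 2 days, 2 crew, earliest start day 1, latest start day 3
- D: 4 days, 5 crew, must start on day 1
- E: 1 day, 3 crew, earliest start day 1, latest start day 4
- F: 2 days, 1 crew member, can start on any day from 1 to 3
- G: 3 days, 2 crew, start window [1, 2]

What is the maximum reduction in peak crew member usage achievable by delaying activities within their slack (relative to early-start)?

Early-start peak: d1:20  d2:17  d3:7  d4:5 ⇒ 20.
Leveled (A@1, B@3, C@1, D@1, E@1, F@2, G@2): d1:13  d2:13  d3:12  d4:11 ⇒ 13.
Reduction 20 − 13 = 7.

7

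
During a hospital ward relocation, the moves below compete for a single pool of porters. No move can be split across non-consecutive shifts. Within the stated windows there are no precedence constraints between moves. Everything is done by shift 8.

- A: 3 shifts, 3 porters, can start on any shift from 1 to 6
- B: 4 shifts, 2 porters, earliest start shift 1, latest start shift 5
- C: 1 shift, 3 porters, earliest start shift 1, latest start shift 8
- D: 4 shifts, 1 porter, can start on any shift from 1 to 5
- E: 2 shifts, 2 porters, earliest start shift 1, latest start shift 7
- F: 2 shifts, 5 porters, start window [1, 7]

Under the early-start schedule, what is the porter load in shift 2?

At early start, shift 2 has: A, B, D, E, F.
Demand: 3 + 2 + 1 + 2 + 5 = 13.

13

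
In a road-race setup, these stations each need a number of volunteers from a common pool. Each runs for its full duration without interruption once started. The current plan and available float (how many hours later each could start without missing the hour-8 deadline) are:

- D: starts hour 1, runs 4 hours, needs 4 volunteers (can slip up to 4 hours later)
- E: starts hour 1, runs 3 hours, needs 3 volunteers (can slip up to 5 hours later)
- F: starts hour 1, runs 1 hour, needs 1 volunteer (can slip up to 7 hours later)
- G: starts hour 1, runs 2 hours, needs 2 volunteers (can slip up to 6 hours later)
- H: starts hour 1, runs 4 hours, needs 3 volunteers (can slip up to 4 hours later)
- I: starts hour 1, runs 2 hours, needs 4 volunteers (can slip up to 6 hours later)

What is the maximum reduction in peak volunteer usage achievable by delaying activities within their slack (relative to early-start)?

10

Early-start peak: h1:17  h2:16  h3:10  h4:7  h5:0  h6:0  h7:0  h8:0 ⇒ 17.
Leveled (D@1, E@1, F@4, G@4, H@5, I@6): h1:7  h2:7  h3:7  h4:7  h5:5  h6:7  h7:7  h8:3 ⇒ 7.
Reduction 17 − 7 = 10.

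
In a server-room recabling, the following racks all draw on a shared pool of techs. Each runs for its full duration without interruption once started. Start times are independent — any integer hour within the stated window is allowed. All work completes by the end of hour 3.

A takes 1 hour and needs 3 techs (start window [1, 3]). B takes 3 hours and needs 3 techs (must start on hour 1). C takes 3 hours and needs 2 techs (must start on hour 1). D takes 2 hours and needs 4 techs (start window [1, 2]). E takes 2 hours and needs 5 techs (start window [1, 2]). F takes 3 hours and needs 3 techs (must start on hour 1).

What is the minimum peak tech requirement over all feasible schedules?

17

Early-start (A@1, B@1, C@1, D@1, E@1, F@1) gives peak 20: h1:20  h2:17  h3:8.
Shift E→2.
Schedule A@1, B@1, C@1, D@1, E@2, F@1: h1:15  h2:17  h3:13 — peak 17.
No arrangement of the 12 feasible schedules does better.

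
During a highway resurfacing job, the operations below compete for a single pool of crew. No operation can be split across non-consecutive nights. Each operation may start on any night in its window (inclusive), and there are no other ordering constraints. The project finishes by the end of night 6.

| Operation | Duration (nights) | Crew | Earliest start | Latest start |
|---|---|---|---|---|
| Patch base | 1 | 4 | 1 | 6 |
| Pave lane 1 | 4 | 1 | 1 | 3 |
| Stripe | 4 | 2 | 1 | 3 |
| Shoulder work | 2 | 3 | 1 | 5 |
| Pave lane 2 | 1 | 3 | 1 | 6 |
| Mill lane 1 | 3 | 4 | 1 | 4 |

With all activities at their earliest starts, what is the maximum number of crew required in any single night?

Early-start schedule: Patch base@1, Pave lane 1@1, Stripe@1, Shoulder work@1, Pave lane 2@1, Mill lane 1@1.
Load per night: night 1: 17, night 2: 10, night 3: 7, night 4: 3, night 5: 0, night 6: 0.
Peak is 17.

17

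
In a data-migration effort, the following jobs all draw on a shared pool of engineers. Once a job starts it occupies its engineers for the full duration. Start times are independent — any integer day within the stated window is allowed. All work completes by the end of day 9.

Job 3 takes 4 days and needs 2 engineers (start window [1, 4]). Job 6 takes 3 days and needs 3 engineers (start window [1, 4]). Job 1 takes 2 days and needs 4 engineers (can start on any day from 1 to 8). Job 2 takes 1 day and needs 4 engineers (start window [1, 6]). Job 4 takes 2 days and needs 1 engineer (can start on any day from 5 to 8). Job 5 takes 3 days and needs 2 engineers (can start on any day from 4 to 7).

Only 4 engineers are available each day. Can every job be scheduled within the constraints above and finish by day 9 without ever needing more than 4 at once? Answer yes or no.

no

Total engineer-days = 37; over 9 days the average is 37/9 > 4, so some day must exceed 4.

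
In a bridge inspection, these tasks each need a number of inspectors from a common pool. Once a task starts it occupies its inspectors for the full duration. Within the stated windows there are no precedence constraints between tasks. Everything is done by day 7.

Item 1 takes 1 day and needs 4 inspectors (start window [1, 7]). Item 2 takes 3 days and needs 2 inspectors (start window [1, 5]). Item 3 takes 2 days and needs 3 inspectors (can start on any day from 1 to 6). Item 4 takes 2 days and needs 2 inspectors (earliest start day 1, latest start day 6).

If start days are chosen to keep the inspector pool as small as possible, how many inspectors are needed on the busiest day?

Early-start (Item 1@1, Item 2@1, Item 3@1, Item 4@1) gives peak 11: d1:11  d2:7  d3:2  d4:0  d5:0  d6:0  d7:0.
Shift Item 2→2, Item 3→5, Item 4→2.
Schedule Item 1@1, Item 2@2, Item 3@5, Item 4@2: d1:4  d2:4  d3:4  d4:2  d5:3  d6:3  d7:0 — peak 4.

4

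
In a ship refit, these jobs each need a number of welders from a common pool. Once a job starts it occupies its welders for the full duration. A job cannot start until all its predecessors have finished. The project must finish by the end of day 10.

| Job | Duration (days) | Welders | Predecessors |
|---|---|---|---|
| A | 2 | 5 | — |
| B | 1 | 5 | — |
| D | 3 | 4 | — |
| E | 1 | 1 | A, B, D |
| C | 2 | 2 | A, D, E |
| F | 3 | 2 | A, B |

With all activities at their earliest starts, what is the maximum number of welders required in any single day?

14

Early-start schedule: A@1, B@1, D@1, E@4, C@5, F@3.
Load per day: day 1: 14, day 2: 9, day 3: 6, day 4: 3, day 5: 4, day 6: 2, day 7: 0, day 8: 0, day 9: 0, day 10: 0.
Peak is 14.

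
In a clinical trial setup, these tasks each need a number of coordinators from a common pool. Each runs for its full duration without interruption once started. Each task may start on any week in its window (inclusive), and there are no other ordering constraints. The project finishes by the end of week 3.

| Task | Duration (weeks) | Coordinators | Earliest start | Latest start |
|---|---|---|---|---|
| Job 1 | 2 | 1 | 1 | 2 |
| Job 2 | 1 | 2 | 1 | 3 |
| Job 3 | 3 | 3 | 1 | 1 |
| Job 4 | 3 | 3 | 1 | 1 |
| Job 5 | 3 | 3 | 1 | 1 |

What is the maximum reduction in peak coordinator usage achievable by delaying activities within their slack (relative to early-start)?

Early-start peak: w1:12  w2:10  w3:9 ⇒ 12.
Leveled (Job 1@1, Job 2@3, Job 3@1, Job 4@1, Job 5@1): w1:10  w2:10  w3:11 ⇒ 11.
Reduction 12 − 11 = 1.

1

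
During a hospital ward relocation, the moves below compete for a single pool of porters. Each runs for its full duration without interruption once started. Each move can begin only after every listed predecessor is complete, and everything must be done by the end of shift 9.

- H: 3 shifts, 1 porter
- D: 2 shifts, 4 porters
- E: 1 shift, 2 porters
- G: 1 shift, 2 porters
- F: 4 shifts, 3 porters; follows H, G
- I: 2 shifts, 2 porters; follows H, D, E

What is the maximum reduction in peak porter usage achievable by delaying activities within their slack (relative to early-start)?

4

Early-start peak: s1:9  s2:5  s3:1  s4:5  s5:5  s6:3  s7:3  s8:0  s9:0 ⇒ 9.
Leveled (H@1, D@1, E@3, G@3, F@4, I@4): s1:5  s2:5  s3:5  s4:5  s5:5  s6:3  s7:3  s8:0  s9:0 ⇒ 5.
Reduction 9 − 5 = 4.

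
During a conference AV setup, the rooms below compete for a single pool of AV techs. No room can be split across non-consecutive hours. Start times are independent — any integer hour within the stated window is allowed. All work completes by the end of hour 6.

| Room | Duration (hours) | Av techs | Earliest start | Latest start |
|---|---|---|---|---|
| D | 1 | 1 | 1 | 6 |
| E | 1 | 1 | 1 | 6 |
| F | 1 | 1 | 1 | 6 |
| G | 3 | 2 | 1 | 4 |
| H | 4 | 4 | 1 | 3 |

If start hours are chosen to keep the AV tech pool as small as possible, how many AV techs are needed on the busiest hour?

Early-start (D@1, E@1, F@1, G@1, H@1) gives peak 9: h1:9  h2:6  h3:6  h4:4  h5:0  h6:0.
Shift H→2.
Schedule D@1, E@1, F@1, G@1, H@2: h1:5  h2:6  h3:6  h4:4  h5:4  h6:0 — peak 6.

6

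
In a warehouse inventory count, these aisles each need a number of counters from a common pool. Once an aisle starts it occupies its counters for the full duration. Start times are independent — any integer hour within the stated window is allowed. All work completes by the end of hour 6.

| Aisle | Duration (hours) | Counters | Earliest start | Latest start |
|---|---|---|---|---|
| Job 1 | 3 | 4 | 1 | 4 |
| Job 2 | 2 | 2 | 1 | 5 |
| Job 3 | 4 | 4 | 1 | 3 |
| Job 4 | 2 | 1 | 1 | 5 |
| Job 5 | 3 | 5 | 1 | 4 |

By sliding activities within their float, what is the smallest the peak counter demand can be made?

9

Early-start (Job 1@1, Job 2@1, Job 3@1, Job 4@1, Job 5@1) gives peak 16: h1:16  h2:16  h3:13  h4:4  h5:0  h6:0.
Shift Job 3→3, Job 5→4.
Schedule Job 1@1, Job 2@1, Job 3@3, Job 4@1, Job 5@4: h1:7  h2:7  h3:8  h4:9  h5:9  h6:9 — peak 9.
Total counter-hours = 49 over 6 hours ⇒ peak ≥ ⌈49/6⌉ = 9, so 9 is optimal.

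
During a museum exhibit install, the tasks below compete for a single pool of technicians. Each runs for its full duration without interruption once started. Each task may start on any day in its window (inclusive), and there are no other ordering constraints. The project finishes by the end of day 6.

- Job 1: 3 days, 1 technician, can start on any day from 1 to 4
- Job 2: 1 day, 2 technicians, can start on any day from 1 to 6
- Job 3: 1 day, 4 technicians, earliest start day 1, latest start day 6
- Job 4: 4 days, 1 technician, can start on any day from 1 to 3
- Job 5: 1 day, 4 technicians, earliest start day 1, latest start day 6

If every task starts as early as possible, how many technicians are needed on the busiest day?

12

Early-start schedule: Job 1@1, Job 2@1, Job 3@1, Job 4@1, Job 5@1.
Load per day: day 1: 12, day 2: 2, day 3: 2, day 4: 1, day 5: 0, day 6: 0.
Peak is 12.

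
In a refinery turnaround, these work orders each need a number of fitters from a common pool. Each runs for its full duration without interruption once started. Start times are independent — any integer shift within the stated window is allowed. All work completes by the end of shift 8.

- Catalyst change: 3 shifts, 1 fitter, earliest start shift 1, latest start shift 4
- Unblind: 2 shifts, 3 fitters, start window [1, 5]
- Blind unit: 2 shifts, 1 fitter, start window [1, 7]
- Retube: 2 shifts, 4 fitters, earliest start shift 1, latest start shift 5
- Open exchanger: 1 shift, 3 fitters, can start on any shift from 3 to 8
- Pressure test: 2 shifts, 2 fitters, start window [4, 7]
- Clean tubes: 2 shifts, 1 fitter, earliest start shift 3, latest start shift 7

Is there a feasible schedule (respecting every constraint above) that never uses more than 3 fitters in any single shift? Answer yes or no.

Total fitter-shifts = 28; over 8 shifts the average is 28/8 > 3, so some shift must exceed 3.

no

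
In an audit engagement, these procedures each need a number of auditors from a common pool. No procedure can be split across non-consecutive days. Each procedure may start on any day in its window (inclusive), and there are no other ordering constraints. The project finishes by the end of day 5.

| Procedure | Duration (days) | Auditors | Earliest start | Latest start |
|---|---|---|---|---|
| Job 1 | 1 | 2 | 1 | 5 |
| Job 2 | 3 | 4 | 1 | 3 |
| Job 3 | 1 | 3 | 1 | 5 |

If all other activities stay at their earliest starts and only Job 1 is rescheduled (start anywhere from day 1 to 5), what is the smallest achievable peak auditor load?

Job 1@1: d1:9  d2:4  d3:4  d4:0  d5:0 → peak 9
Job 1@2: d1:7  d2:6  d3:4  d4:0  d5:0 → peak 7
Job 1@3: d1:7  d2:4  d3:6  d4:0  d5:0 → peak 7
Job 1@4: d1:7  d2:4  d3:4  d4:2  d5:0 → peak 7
Job 1@5: d1:7  d2:4  d3:4  d4:0  d5:2 → peak 7
Best is Job 1@2, peak 7.

7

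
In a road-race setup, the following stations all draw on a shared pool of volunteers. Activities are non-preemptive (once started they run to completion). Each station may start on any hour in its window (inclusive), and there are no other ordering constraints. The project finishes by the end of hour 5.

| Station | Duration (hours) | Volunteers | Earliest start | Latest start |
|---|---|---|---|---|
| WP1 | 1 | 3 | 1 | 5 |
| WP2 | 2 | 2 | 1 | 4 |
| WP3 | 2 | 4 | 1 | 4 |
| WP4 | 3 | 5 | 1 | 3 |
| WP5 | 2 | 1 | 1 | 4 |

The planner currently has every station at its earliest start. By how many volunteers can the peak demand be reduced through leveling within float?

Early-start peak: h1:15  h2:12  h3:5  h4:0  h5:0 ⇒ 15.
Leveled (WP1@1, WP2@2, WP3@1, WP4@3, WP5@4): h1:7  h2:6  h3:7  h4:6  h5:6 ⇒ 7.
Reduction 15 − 7 = 8.

8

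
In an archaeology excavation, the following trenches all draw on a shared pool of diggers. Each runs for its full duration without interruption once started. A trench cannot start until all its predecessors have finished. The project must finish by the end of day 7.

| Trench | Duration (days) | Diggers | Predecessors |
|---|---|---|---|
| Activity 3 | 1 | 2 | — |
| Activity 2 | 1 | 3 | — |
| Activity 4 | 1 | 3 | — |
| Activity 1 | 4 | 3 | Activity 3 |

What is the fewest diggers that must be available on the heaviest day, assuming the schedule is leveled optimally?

Early-start (Activity 3@1, Activity 2@1, Activity 4@1, Activity 1@2) gives peak 8: d1:8  d2:3  d3:3  d4:3  d5:3  d6:0  d7:0.
Shift Activity 2→2, Activity 4→3, Activity 1→4.
Schedule Activity 3@1, Activity 2@2, Activity 4@3, Activity 1@4: d1:2  d2:3  d3:3  d4:3  d5:3  d6:3  d7:3 — peak 3.
Total digger-days = 20 over 7 days ⇒ peak ≥ ⌈20/7⌉ = 3, so 3 is optimal.

3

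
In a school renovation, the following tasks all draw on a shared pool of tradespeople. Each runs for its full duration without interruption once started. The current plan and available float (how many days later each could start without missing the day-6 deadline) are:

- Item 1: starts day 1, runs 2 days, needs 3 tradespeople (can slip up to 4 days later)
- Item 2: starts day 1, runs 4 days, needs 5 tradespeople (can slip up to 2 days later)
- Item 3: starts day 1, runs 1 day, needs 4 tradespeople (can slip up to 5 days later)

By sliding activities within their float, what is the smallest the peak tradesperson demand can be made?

7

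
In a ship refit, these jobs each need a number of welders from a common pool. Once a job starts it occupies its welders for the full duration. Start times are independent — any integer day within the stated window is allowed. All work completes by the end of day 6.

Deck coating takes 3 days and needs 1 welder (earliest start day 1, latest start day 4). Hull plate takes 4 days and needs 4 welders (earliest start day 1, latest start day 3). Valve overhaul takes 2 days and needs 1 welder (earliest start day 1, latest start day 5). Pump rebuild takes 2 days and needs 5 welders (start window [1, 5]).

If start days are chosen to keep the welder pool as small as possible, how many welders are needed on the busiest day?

Early-start (Deck coating@1, Hull plate@1, Valve overhaul@1, Pump rebuild@1) gives peak 11: d1:11  d2:11  d3:5  d4:4  d5:0  d6:0.
Shift Pump rebuild→5.
Schedule Deck coating@1, Hull plate@1, Valve overhaul@1, Pump rebuild@5: d1:6  d2:6  d3:5  d4:4  d5:5  d6:5 — peak 6.
Total welder-days = 31 over 6 days ⇒ peak ≥ ⌈31/6⌉ = 6, so 6 is optimal.

6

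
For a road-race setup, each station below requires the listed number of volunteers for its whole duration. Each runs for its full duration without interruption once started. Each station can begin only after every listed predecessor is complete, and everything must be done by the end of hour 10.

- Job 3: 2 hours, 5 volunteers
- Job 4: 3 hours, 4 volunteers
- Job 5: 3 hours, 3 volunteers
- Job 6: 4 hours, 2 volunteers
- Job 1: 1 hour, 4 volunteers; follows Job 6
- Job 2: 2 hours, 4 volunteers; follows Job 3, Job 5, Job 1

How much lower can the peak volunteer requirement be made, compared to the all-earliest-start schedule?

7

Early-start peak: h1:14  h2:14  h3:9  h4:2  h5:4  h6:4  h7:4  h8:0  h9:0  h10:0 ⇒ 14.
Leveled (Job 3@1, Job 4@3, Job 5@5, Job 6@1, Job 1@6, Job 2@8): h1:7  h2:7  h3:6  h4:6  h5:7  h6:7  h7:3  h8:4  h9:4  h10:0 ⇒ 7.
Reduction 14 − 7 = 7.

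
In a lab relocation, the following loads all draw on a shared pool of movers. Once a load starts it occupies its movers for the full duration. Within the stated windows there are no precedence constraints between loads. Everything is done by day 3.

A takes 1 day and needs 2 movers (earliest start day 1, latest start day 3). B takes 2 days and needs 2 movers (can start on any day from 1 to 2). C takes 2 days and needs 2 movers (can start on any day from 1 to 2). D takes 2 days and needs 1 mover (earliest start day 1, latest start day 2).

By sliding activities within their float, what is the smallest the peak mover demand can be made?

Early-start (A@1, B@1, C@1, D@1) gives peak 7: d1:7  d2:5  d3:0.
Shift C→2.
Schedule A@1, B@1, C@2, D@1: d1:5  d2:5  d3:2 — peak 5.
No arrangement of the 24 feasible schedules does better.

5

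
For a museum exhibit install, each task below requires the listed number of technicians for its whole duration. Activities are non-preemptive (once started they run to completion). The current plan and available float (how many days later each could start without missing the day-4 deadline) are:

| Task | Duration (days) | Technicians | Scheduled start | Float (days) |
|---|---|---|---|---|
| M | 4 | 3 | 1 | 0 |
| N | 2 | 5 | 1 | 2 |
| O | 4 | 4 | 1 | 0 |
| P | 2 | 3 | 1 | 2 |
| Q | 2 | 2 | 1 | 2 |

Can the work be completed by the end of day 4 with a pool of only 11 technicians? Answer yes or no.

no

Total technician-days = 48; over 4 days the average is 48/4 > 11, so some day must exceed 11.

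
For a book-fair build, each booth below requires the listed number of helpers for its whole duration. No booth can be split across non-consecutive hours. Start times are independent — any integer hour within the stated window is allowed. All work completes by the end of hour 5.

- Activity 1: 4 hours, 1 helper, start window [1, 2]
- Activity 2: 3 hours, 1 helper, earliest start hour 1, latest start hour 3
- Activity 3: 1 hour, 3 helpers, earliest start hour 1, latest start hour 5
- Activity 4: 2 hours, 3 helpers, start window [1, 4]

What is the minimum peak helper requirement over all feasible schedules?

Early-start (Activity 1@1, Activity 2@1, Activity 3@1, Activity 4@1) gives peak 8: h1:8  h2:5  h3:2  h4:1  h5:0.
Shift Activity 2→3, Activity 3→5.
Schedule Activity 1@1, Activity 2@3, Activity 3@5, Activity 4@1: h1:4  h2:4  h3:2  h4:2  h5:4 — peak 4.
Total helper-hours = 16 over 5 hours ⇒ peak ≥ ⌈16/5⌉ = 4, so 4 is optimal.

4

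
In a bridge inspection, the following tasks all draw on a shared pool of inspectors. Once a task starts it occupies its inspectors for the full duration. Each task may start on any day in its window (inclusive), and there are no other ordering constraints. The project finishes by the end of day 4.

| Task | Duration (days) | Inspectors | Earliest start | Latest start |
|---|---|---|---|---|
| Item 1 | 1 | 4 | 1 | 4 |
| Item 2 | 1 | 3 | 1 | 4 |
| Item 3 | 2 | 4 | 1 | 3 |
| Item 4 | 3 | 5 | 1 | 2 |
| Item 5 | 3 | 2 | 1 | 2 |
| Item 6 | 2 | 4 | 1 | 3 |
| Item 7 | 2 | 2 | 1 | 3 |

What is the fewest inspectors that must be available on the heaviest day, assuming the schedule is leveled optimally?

13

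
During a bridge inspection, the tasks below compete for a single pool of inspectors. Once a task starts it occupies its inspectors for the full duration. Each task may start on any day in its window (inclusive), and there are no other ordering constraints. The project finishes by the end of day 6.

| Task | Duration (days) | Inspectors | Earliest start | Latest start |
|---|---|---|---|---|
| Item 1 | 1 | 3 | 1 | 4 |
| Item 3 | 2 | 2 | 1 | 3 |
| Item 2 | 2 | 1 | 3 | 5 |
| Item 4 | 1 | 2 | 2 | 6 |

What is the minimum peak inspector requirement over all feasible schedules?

3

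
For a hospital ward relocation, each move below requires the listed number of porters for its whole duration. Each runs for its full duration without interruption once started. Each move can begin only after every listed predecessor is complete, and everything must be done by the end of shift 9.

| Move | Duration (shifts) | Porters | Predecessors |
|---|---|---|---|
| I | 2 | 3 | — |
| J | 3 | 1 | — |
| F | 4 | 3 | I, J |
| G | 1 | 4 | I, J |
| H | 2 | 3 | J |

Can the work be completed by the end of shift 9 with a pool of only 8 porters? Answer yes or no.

yes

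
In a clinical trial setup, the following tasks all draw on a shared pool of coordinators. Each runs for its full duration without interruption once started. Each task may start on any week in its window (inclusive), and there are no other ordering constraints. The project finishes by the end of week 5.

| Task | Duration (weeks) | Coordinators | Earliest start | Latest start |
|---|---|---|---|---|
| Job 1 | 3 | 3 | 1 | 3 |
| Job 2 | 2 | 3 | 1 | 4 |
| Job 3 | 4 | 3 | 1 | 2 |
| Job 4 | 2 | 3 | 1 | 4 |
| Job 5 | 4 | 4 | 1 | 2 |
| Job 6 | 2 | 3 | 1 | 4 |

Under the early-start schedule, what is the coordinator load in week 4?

7

At early start, week 4 has: Job 3, Job 5.
Demand: 3 + 4 = 7.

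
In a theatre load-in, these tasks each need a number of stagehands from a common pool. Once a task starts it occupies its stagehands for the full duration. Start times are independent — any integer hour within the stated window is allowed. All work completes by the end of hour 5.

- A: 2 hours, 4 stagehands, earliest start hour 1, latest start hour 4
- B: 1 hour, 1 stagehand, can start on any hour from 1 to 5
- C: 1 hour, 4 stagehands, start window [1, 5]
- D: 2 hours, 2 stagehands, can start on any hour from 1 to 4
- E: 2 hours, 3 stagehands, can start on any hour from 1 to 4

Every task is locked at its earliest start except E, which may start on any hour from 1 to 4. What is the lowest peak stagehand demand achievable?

E@1: h1:14  h2:9  h3:0  h4:0  h5:0 → peak 14
E@2: h1:11  h2:9  h3:3  h4:0  h5:0 → peak 11
E@3: h1:11  h2:6  h3:3  h4:3  h5:0 → peak 11
E@4: h1:11  h2:6  h3:0  h4:3  h5:3 → peak 11
Best is E@2, peak 11.

11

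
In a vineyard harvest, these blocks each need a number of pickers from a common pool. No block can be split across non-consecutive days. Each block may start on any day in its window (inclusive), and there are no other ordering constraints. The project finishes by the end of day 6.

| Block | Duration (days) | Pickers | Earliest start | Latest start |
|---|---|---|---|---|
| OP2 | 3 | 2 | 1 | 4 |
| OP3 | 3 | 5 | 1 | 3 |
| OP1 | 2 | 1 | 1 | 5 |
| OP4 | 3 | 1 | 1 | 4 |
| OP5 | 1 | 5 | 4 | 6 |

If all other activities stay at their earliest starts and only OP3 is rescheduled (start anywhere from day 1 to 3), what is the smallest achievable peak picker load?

9

OP3@1: d1:9  d2:9  d3:8  d4:5  d5:0  d6:0 → peak 9
OP3@2: d1:4  d2:9  d3:8  d4:10  d5:0  d6:0 → peak 10
OP3@3: d1:4  d2:4  d3:8  d4:10  d5:5  d6:0 → peak 10
Best is OP3@1, peak 9.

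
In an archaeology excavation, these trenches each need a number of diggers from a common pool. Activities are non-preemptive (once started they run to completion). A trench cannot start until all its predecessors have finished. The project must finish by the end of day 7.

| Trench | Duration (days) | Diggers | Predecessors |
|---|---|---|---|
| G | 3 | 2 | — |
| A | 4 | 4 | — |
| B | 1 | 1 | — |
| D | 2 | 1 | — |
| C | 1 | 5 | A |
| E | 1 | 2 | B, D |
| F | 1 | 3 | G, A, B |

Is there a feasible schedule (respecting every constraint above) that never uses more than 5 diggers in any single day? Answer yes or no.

no

The minimum achievable peak is 6; 5 < 6, so no feasible schedule stays within the cap.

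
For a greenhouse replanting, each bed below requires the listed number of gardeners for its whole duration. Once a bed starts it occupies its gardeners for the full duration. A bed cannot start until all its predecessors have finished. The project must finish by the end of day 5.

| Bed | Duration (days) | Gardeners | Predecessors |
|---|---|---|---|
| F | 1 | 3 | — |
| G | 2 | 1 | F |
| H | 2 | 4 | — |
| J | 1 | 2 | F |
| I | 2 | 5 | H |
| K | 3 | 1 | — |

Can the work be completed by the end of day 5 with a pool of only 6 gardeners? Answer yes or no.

The minimum achievable peak is 7; 6 < 7, so no feasible schedule stays within the cap.

no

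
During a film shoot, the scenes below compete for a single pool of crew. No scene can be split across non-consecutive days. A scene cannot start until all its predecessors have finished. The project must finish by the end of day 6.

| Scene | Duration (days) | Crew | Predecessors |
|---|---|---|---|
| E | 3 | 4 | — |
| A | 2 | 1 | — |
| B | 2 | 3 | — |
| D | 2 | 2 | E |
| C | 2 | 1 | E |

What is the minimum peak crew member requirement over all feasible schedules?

Early-start (E@1, A@1, B@1, D@4, C@4) gives peak 8: d1:8  d2:8  d3:4  d4:3  d5:3  d6:0.
Shift B→4.
Schedule E@1, A@1, B@4, D@4, C@4: d1:5  d2:5  d3:4  d4:6  d5:6  d6:0 — peak 6.

6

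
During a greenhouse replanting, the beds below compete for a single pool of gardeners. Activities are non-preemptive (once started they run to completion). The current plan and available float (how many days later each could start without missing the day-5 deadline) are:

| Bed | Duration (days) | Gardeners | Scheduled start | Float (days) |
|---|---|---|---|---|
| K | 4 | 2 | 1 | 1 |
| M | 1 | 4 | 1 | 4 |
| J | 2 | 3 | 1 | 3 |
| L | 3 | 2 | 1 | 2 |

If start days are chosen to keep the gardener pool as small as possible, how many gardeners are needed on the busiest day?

6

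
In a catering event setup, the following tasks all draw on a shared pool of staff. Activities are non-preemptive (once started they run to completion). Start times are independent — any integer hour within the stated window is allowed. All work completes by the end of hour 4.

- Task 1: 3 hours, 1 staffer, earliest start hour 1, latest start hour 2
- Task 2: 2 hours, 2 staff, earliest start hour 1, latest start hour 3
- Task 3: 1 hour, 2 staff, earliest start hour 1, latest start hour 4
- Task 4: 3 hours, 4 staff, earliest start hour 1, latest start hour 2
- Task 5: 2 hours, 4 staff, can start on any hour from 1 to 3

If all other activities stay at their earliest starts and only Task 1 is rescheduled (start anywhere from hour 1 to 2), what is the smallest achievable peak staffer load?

Task 1@1: h1:13  h2:11  h3:5  h4:0 → peak 13
Task 1@2: h1:12  h2:11  h3:5  h4:1 → peak 12
Best is Task 1@2, peak 12.

12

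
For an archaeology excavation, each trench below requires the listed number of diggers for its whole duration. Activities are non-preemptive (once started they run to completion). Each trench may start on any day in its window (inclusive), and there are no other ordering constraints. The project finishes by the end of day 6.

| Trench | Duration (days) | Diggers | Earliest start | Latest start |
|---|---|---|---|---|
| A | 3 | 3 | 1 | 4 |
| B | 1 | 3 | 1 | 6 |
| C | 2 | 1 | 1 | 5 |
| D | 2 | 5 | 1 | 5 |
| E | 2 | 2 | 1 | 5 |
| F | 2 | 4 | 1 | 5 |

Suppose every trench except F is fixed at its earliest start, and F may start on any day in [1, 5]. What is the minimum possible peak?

14

F@1: d1:18  d2:15  d3:3  d4:0  d5:0  d6:0 → peak 18
F@2: d1:14  d2:15  d3:7  d4:0  d5:0  d6:0 → peak 15
F@3: d1:14  d2:11  d3:7  d4:4  d5:0  d6:0 → peak 14
F@4: d1:14  d2:11  d3:3  d4:4  d5:4  d6:0 → peak 14
F@5: d1:14  d2:11  d3:3  d4:0  d5:4  d6:4 → peak 14
Best is F@3, peak 14.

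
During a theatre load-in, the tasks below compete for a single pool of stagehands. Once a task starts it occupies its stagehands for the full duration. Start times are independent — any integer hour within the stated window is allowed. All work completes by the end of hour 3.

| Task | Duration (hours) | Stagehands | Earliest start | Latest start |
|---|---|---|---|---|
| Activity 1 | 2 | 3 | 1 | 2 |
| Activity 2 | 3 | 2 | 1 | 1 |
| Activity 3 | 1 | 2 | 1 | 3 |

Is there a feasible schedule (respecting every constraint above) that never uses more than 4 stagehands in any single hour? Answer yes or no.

no

Total stagehand-hours = 14; over 3 hours the average is 14/3 > 4, so some hour must exceed 4.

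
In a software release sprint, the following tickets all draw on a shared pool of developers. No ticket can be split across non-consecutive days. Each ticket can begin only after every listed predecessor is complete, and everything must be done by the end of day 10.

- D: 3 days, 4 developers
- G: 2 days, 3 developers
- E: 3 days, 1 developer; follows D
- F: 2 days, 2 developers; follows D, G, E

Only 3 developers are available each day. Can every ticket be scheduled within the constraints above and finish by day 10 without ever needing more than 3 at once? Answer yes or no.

no

The minimum achievable peak is 4; 3 < 4, so no feasible schedule stays within the cap.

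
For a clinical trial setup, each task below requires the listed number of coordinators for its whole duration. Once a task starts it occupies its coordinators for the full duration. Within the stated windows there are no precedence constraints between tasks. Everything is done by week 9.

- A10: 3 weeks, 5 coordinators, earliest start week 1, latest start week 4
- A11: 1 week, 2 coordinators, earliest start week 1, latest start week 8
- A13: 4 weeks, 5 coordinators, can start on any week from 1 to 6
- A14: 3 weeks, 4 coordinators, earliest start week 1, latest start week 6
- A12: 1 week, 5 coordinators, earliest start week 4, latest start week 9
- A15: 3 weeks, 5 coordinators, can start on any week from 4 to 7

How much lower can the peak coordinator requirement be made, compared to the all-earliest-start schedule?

6

Early-start peak: w1:16  w2:14  w3:14  w4:15  w5:5  w6:5  w7:0  w8:0  w9:0 ⇒ 16.
Leveled (A10@1, A11@1, A13@2, A14@4, A12@6, A15@7): w1:7  w2:10  w3:10  w4:9  w5:9  w6:9  w7:5  w8:5  w9:5 ⇒ 10.
Reduction 16 − 10 = 6.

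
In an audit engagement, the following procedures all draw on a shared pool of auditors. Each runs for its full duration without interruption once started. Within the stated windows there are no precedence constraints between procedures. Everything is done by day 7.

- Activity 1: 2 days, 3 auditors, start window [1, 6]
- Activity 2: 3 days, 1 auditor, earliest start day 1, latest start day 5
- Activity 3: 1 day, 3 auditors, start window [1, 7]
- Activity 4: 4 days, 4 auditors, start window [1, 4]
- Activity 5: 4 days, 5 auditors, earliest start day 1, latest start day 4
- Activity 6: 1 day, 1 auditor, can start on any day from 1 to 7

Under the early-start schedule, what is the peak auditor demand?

17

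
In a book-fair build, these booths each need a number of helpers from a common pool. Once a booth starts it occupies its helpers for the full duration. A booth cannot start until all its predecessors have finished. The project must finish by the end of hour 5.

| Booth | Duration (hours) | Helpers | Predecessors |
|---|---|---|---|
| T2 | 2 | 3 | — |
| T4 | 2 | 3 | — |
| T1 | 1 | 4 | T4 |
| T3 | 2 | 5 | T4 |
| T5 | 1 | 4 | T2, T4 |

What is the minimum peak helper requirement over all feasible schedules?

Early-start (T2@1, T4@1, T1@3, T3@3, T5@3) gives peak 13: h1:6  h2:6  h3:13  h4:5  h5:0.
Shift T3→4.
Schedule T2@1, T4@1, T1@3, T3@4, T5@3: h1:6  h2:6  h3:8  h4:5  h5:5 — peak 8.

8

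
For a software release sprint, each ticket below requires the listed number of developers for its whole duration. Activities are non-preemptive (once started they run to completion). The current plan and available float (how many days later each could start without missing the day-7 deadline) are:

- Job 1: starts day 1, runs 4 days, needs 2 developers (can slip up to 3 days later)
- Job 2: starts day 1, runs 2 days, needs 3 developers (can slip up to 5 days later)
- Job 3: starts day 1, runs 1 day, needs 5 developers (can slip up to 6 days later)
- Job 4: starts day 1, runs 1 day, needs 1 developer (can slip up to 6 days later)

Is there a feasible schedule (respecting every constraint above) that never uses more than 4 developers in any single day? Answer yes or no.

no

The minimum achievable peak is 5; 4 < 5, so no feasible schedule stays within the cap.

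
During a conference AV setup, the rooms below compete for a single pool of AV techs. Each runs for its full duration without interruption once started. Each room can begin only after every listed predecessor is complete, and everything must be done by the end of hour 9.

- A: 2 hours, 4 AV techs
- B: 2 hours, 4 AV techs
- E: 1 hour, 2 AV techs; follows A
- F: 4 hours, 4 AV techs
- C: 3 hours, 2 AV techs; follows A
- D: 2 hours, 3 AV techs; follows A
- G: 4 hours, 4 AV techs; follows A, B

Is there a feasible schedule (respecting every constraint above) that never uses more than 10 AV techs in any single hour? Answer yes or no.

yes

Schedule A@1, B@1, E@3, F@3, C@3, D@7, G@6: h1:8  h2:8  h3:8  h4:6  h5:6  h6:8  h7:7  h8:7  h9:4 — peak 8 ≤ 10.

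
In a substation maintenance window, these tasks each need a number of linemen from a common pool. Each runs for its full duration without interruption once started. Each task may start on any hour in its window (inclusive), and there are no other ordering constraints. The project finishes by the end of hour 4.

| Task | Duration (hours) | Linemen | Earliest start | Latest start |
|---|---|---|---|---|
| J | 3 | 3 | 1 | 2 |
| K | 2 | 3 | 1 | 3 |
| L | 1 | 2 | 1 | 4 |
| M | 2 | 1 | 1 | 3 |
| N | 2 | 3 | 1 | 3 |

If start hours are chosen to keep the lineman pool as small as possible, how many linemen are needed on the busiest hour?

7

Early-start (J@1, K@1, L@1, M@1, N@1) gives peak 12: h1:12  h2:10  h3:3  h4:0.
Shift L→4, N→3.
Schedule J@1, K@1, L@4, M@1, N@3: h1:7  h2:7  h3:6  h4:5 — peak 7.
Total lineman-hours = 25 over 4 hours ⇒ peak ≥ ⌈25/4⌉ = 7, so 7 is optimal.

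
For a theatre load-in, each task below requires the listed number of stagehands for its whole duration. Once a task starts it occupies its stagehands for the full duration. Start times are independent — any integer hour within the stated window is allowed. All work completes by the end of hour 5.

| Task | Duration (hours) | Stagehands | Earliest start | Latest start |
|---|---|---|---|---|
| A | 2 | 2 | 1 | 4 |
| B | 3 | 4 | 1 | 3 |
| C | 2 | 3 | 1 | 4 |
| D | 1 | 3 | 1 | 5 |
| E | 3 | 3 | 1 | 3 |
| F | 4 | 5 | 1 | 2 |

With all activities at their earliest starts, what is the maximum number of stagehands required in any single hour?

Early-start schedule: A@1, B@1, C@1, D@1, E@1, F@1.
Load per hour: hour 1: 20, hour 2: 17, hour 3: 12, hour 4: 5, hour 5: 0.
Peak is 20.

20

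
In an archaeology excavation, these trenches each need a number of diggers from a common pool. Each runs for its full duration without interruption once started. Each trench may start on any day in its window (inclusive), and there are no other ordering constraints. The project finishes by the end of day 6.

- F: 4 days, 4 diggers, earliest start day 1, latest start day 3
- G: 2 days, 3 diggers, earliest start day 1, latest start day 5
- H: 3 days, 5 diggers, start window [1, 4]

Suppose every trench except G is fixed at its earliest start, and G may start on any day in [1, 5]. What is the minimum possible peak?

9

G@1: d1:12  d2:12  d3:9  d4:4  d5:0  d6:0 → peak 12
G@2: d1:9  d2:12  d3:12  d4:4  d5:0  d6:0 → peak 12
G@3: d1:9  d2:9  d3:12  d4:7  d5:0  d6:0 → peak 12
G@4: d1:9  d2:9  d3:9  d4:7  d5:3  d6:0 → peak 9
G@5: d1:9  d2:9  d3:9  d4:4  d5:3  d6:3 → peak 9
Best is G@4, peak 9.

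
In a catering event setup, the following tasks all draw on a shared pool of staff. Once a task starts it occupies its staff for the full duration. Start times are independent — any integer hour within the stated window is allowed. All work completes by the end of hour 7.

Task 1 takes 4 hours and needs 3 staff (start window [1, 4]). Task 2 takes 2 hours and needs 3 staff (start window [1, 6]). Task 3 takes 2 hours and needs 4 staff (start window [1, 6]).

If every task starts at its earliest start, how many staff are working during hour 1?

At early start, hour 1 has: Task 1, Task 2, Task 3.
Demand: 3 + 3 + 4 = 10.

10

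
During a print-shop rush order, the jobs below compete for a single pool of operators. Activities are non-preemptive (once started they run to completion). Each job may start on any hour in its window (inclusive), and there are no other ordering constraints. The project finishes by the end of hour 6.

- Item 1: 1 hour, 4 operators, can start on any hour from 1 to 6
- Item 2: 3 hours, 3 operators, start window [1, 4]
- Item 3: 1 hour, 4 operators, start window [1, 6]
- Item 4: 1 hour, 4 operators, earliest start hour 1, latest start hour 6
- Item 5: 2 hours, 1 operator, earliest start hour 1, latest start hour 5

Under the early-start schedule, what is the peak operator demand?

16

Early-start schedule: Item 1@1, Item 2@1, Item 3@1, Item 4@1, Item 5@1.
Load per hour: hour 1: 16, hour 2: 4, hour 3: 3, hour 4: 0, hour 5: 0, hour 6: 0.
Peak is 16.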